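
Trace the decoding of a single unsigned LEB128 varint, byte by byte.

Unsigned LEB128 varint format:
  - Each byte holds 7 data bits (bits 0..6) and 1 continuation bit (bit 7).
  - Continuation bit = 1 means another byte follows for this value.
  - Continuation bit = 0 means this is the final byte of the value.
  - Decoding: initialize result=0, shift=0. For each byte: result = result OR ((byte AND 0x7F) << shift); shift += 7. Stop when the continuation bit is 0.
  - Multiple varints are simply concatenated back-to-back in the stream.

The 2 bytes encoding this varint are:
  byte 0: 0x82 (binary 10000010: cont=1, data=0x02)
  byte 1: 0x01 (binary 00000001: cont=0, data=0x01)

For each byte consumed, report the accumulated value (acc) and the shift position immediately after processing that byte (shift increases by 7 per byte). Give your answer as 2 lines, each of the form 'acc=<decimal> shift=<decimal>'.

byte 0=0x82: payload=0x02=2, contrib = 2<<0 = 2; acc -> 2, shift -> 7
byte 1=0x01: payload=0x01=1, contrib = 1<<7 = 128; acc -> 130, shift -> 14

Answer: acc=2 shift=7
acc=130 shift=14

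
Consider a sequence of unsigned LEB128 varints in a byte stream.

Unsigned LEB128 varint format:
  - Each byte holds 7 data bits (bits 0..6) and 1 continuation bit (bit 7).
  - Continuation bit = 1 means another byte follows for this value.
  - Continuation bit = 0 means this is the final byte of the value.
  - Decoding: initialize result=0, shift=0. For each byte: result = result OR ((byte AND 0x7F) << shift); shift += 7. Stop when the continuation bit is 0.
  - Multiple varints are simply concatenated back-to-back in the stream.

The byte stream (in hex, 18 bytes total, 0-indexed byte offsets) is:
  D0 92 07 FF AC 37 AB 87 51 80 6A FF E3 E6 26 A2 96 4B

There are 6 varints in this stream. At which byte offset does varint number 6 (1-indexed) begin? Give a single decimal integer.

  byte[0]=0xD0 cont=1 payload=0x50=80: acc |= 80<<0 -> acc=80 shift=7
  byte[1]=0x92 cont=1 payload=0x12=18: acc |= 18<<7 -> acc=2384 shift=14
  byte[2]=0x07 cont=0 payload=0x07=7: acc |= 7<<14 -> acc=117072 shift=21 [end]
Varint 1: bytes[0:3] = D0 92 07 -> value 117072 (3 byte(s))
  byte[3]=0xFF cont=1 payload=0x7F=127: acc |= 127<<0 -> acc=127 shift=7
  byte[4]=0xAC cont=1 payload=0x2C=44: acc |= 44<<7 -> acc=5759 shift=14
  byte[5]=0x37 cont=0 payload=0x37=55: acc |= 55<<14 -> acc=906879 shift=21 [end]
Varint 2: bytes[3:6] = FF AC 37 -> value 906879 (3 byte(s))
  byte[6]=0xAB cont=1 payload=0x2B=43: acc |= 43<<0 -> acc=43 shift=7
  byte[7]=0x87 cont=1 payload=0x07=7: acc |= 7<<7 -> acc=939 shift=14
  byte[8]=0x51 cont=0 payload=0x51=81: acc |= 81<<14 -> acc=1328043 shift=21 [end]
Varint 3: bytes[6:9] = AB 87 51 -> value 1328043 (3 byte(s))
  byte[9]=0x80 cont=1 payload=0x00=0: acc |= 0<<0 -> acc=0 shift=7
  byte[10]=0x6A cont=0 payload=0x6A=106: acc |= 106<<7 -> acc=13568 shift=14 [end]
Varint 4: bytes[9:11] = 80 6A -> value 13568 (2 byte(s))
  byte[11]=0xFF cont=1 payload=0x7F=127: acc |= 127<<0 -> acc=127 shift=7
  byte[12]=0xE3 cont=1 payload=0x63=99: acc |= 99<<7 -> acc=12799 shift=14
  byte[13]=0xE6 cont=1 payload=0x66=102: acc |= 102<<14 -> acc=1683967 shift=21
  byte[14]=0x26 cont=0 payload=0x26=38: acc |= 38<<21 -> acc=81375743 shift=28 [end]
Varint 5: bytes[11:15] = FF E3 E6 26 -> value 81375743 (4 byte(s))
  byte[15]=0xA2 cont=1 payload=0x22=34: acc |= 34<<0 -> acc=34 shift=7
  byte[16]=0x96 cont=1 payload=0x16=22: acc |= 22<<7 -> acc=2850 shift=14
  byte[17]=0x4B cont=0 payload=0x4B=75: acc |= 75<<14 -> acc=1231650 shift=21 [end]
Varint 6: bytes[15:18] = A2 96 4B -> value 1231650 (3 byte(s))

Answer: 15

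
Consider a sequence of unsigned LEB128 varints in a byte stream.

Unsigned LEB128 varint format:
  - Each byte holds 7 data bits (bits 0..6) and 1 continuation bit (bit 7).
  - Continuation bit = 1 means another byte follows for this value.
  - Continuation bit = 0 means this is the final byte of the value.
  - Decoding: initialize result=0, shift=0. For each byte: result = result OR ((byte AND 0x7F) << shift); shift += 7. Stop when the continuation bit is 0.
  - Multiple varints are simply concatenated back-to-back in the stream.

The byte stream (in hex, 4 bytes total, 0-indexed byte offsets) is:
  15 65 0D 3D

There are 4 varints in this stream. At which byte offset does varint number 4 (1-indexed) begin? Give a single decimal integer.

Answer: 3

Derivation:
  byte[0]=0x15 cont=0 payload=0x15=21: acc |= 21<<0 -> acc=21 shift=7 [end]
Varint 1: bytes[0:1] = 15 -> value 21 (1 byte(s))
  byte[1]=0x65 cont=0 payload=0x65=101: acc |= 101<<0 -> acc=101 shift=7 [end]
Varint 2: bytes[1:2] = 65 -> value 101 (1 byte(s))
  byte[2]=0x0D cont=0 payload=0x0D=13: acc |= 13<<0 -> acc=13 shift=7 [end]
Varint 3: bytes[2:3] = 0D -> value 13 (1 byte(s))
  byte[3]=0x3D cont=0 payload=0x3D=61: acc |= 61<<0 -> acc=61 shift=7 [end]
Varint 4: bytes[3:4] = 3D -> value 61 (1 byte(s))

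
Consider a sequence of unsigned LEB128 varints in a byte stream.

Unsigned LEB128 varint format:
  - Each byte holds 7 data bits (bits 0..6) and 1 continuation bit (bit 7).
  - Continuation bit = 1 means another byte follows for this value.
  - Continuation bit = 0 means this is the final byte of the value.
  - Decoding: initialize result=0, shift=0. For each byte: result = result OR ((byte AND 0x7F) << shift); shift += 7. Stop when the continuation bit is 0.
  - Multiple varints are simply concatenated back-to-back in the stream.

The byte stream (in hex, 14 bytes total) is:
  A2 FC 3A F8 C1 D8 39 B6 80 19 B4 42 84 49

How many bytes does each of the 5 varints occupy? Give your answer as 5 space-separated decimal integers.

Answer: 3 4 3 2 2

Derivation:
  byte[0]=0xA2 cont=1 payload=0x22=34: acc |= 34<<0 -> acc=34 shift=7
  byte[1]=0xFC cont=1 payload=0x7C=124: acc |= 124<<7 -> acc=15906 shift=14
  byte[2]=0x3A cont=0 payload=0x3A=58: acc |= 58<<14 -> acc=966178 shift=21 [end]
Varint 1: bytes[0:3] = A2 FC 3A -> value 966178 (3 byte(s))
  byte[3]=0xF8 cont=1 payload=0x78=120: acc |= 120<<0 -> acc=120 shift=7
  byte[4]=0xC1 cont=1 payload=0x41=65: acc |= 65<<7 -> acc=8440 shift=14
  byte[5]=0xD8 cont=1 payload=0x58=88: acc |= 88<<14 -> acc=1450232 shift=21
  byte[6]=0x39 cont=0 payload=0x39=57: acc |= 57<<21 -> acc=120987896 shift=28 [end]
Varint 2: bytes[3:7] = F8 C1 D8 39 -> value 120987896 (4 byte(s))
  byte[7]=0xB6 cont=1 payload=0x36=54: acc |= 54<<0 -> acc=54 shift=7
  byte[8]=0x80 cont=1 payload=0x00=0: acc |= 0<<7 -> acc=54 shift=14
  byte[9]=0x19 cont=0 payload=0x19=25: acc |= 25<<14 -> acc=409654 shift=21 [end]
Varint 3: bytes[7:10] = B6 80 19 -> value 409654 (3 byte(s))
  byte[10]=0xB4 cont=1 payload=0x34=52: acc |= 52<<0 -> acc=52 shift=7
  byte[11]=0x42 cont=0 payload=0x42=66: acc |= 66<<7 -> acc=8500 shift=14 [end]
Varint 4: bytes[10:12] = B4 42 -> value 8500 (2 byte(s))
  byte[12]=0x84 cont=1 payload=0x04=4: acc |= 4<<0 -> acc=4 shift=7
  byte[13]=0x49 cont=0 payload=0x49=73: acc |= 73<<7 -> acc=9348 shift=14 [end]
Varint 5: bytes[12:14] = 84 49 -> value 9348 (2 byte(s))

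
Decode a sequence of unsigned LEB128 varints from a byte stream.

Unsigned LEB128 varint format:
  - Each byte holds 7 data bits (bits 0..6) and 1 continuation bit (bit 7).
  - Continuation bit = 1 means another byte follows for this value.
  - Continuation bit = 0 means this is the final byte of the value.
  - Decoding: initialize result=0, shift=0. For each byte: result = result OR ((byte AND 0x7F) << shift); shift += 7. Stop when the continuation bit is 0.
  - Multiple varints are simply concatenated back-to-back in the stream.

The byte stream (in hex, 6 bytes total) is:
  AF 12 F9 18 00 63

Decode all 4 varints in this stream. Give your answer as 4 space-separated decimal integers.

  byte[0]=0xAF cont=1 payload=0x2F=47: acc |= 47<<0 -> acc=47 shift=7
  byte[1]=0x12 cont=0 payload=0x12=18: acc |= 18<<7 -> acc=2351 shift=14 [end]
Varint 1: bytes[0:2] = AF 12 -> value 2351 (2 byte(s))
  byte[2]=0xF9 cont=1 payload=0x79=121: acc |= 121<<0 -> acc=121 shift=7
  byte[3]=0x18 cont=0 payload=0x18=24: acc |= 24<<7 -> acc=3193 shift=14 [end]
Varint 2: bytes[2:4] = F9 18 -> value 3193 (2 byte(s))
  byte[4]=0x00 cont=0 payload=0x00=0: acc |= 0<<0 -> acc=0 shift=7 [end]
Varint 3: bytes[4:5] = 00 -> value 0 (1 byte(s))
  byte[5]=0x63 cont=0 payload=0x63=99: acc |= 99<<0 -> acc=99 shift=7 [end]
Varint 4: bytes[5:6] = 63 -> value 99 (1 byte(s))

Answer: 2351 3193 0 99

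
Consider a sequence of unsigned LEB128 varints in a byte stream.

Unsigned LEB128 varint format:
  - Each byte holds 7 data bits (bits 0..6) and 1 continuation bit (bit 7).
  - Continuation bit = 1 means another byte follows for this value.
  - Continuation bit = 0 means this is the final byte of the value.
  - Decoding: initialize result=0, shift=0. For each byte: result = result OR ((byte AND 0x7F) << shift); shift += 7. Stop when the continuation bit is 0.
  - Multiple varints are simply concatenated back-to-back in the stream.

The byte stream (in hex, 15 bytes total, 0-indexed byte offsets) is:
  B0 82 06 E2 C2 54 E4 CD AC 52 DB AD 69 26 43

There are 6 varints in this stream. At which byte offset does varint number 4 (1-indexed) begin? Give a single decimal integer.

  byte[0]=0xB0 cont=1 payload=0x30=48: acc |= 48<<0 -> acc=48 shift=7
  byte[1]=0x82 cont=1 payload=0x02=2: acc |= 2<<7 -> acc=304 shift=14
  byte[2]=0x06 cont=0 payload=0x06=6: acc |= 6<<14 -> acc=98608 shift=21 [end]
Varint 1: bytes[0:3] = B0 82 06 -> value 98608 (3 byte(s))
  byte[3]=0xE2 cont=1 payload=0x62=98: acc |= 98<<0 -> acc=98 shift=7
  byte[4]=0xC2 cont=1 payload=0x42=66: acc |= 66<<7 -> acc=8546 shift=14
  byte[5]=0x54 cont=0 payload=0x54=84: acc |= 84<<14 -> acc=1384802 shift=21 [end]
Varint 2: bytes[3:6] = E2 C2 54 -> value 1384802 (3 byte(s))
  byte[6]=0xE4 cont=1 payload=0x64=100: acc |= 100<<0 -> acc=100 shift=7
  byte[7]=0xCD cont=1 payload=0x4D=77: acc |= 77<<7 -> acc=9956 shift=14
  byte[8]=0xAC cont=1 payload=0x2C=44: acc |= 44<<14 -> acc=730852 shift=21
  byte[9]=0x52 cont=0 payload=0x52=82: acc |= 82<<21 -> acc=172697316 shift=28 [end]
Varint 3: bytes[6:10] = E4 CD AC 52 -> value 172697316 (4 byte(s))
  byte[10]=0xDB cont=1 payload=0x5B=91: acc |= 91<<0 -> acc=91 shift=7
  byte[11]=0xAD cont=1 payload=0x2D=45: acc |= 45<<7 -> acc=5851 shift=14
  byte[12]=0x69 cont=0 payload=0x69=105: acc |= 105<<14 -> acc=1726171 shift=21 [end]
Varint 4: bytes[10:13] = DB AD 69 -> value 1726171 (3 byte(s))
  byte[13]=0x26 cont=0 payload=0x26=38: acc |= 38<<0 -> acc=38 shift=7 [end]
Varint 5: bytes[13:14] = 26 -> value 38 (1 byte(s))
  byte[14]=0x43 cont=0 payload=0x43=67: acc |= 67<<0 -> acc=67 shift=7 [end]
Varint 6: bytes[14:15] = 43 -> value 67 (1 byte(s))

Answer: 10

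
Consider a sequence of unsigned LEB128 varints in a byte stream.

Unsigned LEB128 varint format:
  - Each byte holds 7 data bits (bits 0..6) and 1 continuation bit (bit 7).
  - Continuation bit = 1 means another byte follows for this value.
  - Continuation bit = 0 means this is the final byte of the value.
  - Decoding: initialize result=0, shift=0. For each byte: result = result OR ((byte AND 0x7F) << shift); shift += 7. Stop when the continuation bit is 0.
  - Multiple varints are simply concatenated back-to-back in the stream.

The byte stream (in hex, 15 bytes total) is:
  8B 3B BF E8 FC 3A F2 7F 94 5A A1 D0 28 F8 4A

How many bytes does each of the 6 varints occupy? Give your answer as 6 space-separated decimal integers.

Answer: 2 4 2 2 3 2

Derivation:
  byte[0]=0x8B cont=1 payload=0x0B=11: acc |= 11<<0 -> acc=11 shift=7
  byte[1]=0x3B cont=0 payload=0x3B=59: acc |= 59<<7 -> acc=7563 shift=14 [end]
Varint 1: bytes[0:2] = 8B 3B -> value 7563 (2 byte(s))
  byte[2]=0xBF cont=1 payload=0x3F=63: acc |= 63<<0 -> acc=63 shift=7
  byte[3]=0xE8 cont=1 payload=0x68=104: acc |= 104<<7 -> acc=13375 shift=14
  byte[4]=0xFC cont=1 payload=0x7C=124: acc |= 124<<14 -> acc=2044991 shift=21
  byte[5]=0x3A cont=0 payload=0x3A=58: acc |= 58<<21 -> acc=123679807 shift=28 [end]
Varint 2: bytes[2:6] = BF E8 FC 3A -> value 123679807 (4 byte(s))
  byte[6]=0xF2 cont=1 payload=0x72=114: acc |= 114<<0 -> acc=114 shift=7
  byte[7]=0x7F cont=0 payload=0x7F=127: acc |= 127<<7 -> acc=16370 shift=14 [end]
Varint 3: bytes[6:8] = F2 7F -> value 16370 (2 byte(s))
  byte[8]=0x94 cont=1 payload=0x14=20: acc |= 20<<0 -> acc=20 shift=7
  byte[9]=0x5A cont=0 payload=0x5A=90: acc |= 90<<7 -> acc=11540 shift=14 [end]
Varint 4: bytes[8:10] = 94 5A -> value 11540 (2 byte(s))
  byte[10]=0xA1 cont=1 payload=0x21=33: acc |= 33<<0 -> acc=33 shift=7
  byte[11]=0xD0 cont=1 payload=0x50=80: acc |= 80<<7 -> acc=10273 shift=14
  byte[12]=0x28 cont=0 payload=0x28=40: acc |= 40<<14 -> acc=665633 shift=21 [end]
Varint 5: bytes[10:13] = A1 D0 28 -> value 665633 (3 byte(s))
  byte[13]=0xF8 cont=1 payload=0x78=120: acc |= 120<<0 -> acc=120 shift=7
  byte[14]=0x4A cont=0 payload=0x4A=74: acc |= 74<<7 -> acc=9592 shift=14 [end]
Varint 6: bytes[13:15] = F8 4A -> value 9592 (2 byte(s))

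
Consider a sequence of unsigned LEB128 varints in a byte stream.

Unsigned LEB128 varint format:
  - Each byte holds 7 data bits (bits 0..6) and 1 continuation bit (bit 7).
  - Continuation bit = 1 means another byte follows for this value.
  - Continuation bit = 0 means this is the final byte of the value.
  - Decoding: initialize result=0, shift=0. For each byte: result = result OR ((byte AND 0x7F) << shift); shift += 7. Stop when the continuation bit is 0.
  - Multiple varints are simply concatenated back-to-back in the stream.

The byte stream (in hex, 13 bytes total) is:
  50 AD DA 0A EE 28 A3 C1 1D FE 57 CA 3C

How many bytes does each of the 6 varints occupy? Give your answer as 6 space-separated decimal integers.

Answer: 1 3 2 3 2 2

Derivation:
  byte[0]=0x50 cont=0 payload=0x50=80: acc |= 80<<0 -> acc=80 shift=7 [end]
Varint 1: bytes[0:1] = 50 -> value 80 (1 byte(s))
  byte[1]=0xAD cont=1 payload=0x2D=45: acc |= 45<<0 -> acc=45 shift=7
  byte[2]=0xDA cont=1 payload=0x5A=90: acc |= 90<<7 -> acc=11565 shift=14
  byte[3]=0x0A cont=0 payload=0x0A=10: acc |= 10<<14 -> acc=175405 shift=21 [end]
Varint 2: bytes[1:4] = AD DA 0A -> value 175405 (3 byte(s))
  byte[4]=0xEE cont=1 payload=0x6E=110: acc |= 110<<0 -> acc=110 shift=7
  byte[5]=0x28 cont=0 payload=0x28=40: acc |= 40<<7 -> acc=5230 shift=14 [end]
Varint 3: bytes[4:6] = EE 28 -> value 5230 (2 byte(s))
  byte[6]=0xA3 cont=1 payload=0x23=35: acc |= 35<<0 -> acc=35 shift=7
  byte[7]=0xC1 cont=1 payload=0x41=65: acc |= 65<<7 -> acc=8355 shift=14
  byte[8]=0x1D cont=0 payload=0x1D=29: acc |= 29<<14 -> acc=483491 shift=21 [end]
Varint 4: bytes[6:9] = A3 C1 1D -> value 483491 (3 byte(s))
  byte[9]=0xFE cont=1 payload=0x7E=126: acc |= 126<<0 -> acc=126 shift=7
  byte[10]=0x57 cont=0 payload=0x57=87: acc |= 87<<7 -> acc=11262 shift=14 [end]
Varint 5: bytes[9:11] = FE 57 -> value 11262 (2 byte(s))
  byte[11]=0xCA cont=1 payload=0x4A=74: acc |= 74<<0 -> acc=74 shift=7
  byte[12]=0x3C cont=0 payload=0x3C=60: acc |= 60<<7 -> acc=7754 shift=14 [end]
Varint 6: bytes[11:13] = CA 3C -> value 7754 (2 byte(s))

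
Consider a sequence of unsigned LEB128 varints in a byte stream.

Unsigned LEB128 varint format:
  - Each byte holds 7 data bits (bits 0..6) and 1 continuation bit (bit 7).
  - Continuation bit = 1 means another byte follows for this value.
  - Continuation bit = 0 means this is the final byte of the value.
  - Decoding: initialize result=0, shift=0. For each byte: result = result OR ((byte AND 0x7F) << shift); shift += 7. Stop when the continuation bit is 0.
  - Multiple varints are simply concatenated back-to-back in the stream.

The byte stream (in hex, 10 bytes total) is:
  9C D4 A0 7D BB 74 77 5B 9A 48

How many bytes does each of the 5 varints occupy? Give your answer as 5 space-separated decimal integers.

  byte[0]=0x9C cont=1 payload=0x1C=28: acc |= 28<<0 -> acc=28 shift=7
  byte[1]=0xD4 cont=1 payload=0x54=84: acc |= 84<<7 -> acc=10780 shift=14
  byte[2]=0xA0 cont=1 payload=0x20=32: acc |= 32<<14 -> acc=535068 shift=21
  byte[3]=0x7D cont=0 payload=0x7D=125: acc |= 125<<21 -> acc=262679068 shift=28 [end]
Varint 1: bytes[0:4] = 9C D4 A0 7D -> value 262679068 (4 byte(s))
  byte[4]=0xBB cont=1 payload=0x3B=59: acc |= 59<<0 -> acc=59 shift=7
  byte[5]=0x74 cont=0 payload=0x74=116: acc |= 116<<7 -> acc=14907 shift=14 [end]
Varint 2: bytes[4:6] = BB 74 -> value 14907 (2 byte(s))
  byte[6]=0x77 cont=0 payload=0x77=119: acc |= 119<<0 -> acc=119 shift=7 [end]
Varint 3: bytes[6:7] = 77 -> value 119 (1 byte(s))
  byte[7]=0x5B cont=0 payload=0x5B=91: acc |= 91<<0 -> acc=91 shift=7 [end]
Varint 4: bytes[7:8] = 5B -> value 91 (1 byte(s))
  byte[8]=0x9A cont=1 payload=0x1A=26: acc |= 26<<0 -> acc=26 shift=7
  byte[9]=0x48 cont=0 payload=0x48=72: acc |= 72<<7 -> acc=9242 shift=14 [end]
Varint 5: bytes[8:10] = 9A 48 -> value 9242 (2 byte(s))

Answer: 4 2 1 1 2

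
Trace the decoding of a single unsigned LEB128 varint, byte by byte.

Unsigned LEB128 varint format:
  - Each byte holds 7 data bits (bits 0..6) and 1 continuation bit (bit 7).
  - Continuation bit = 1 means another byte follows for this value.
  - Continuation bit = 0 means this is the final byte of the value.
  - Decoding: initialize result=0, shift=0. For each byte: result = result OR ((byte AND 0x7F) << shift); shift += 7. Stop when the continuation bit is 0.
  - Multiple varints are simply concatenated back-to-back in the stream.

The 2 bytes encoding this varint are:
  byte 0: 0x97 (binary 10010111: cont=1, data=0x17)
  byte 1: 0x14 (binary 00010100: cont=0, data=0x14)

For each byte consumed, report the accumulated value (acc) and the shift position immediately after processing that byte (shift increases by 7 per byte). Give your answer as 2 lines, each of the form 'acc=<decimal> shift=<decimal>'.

byte 0=0x97: payload=0x17=23, contrib = 23<<0 = 23; acc -> 23, shift -> 7
byte 1=0x14: payload=0x14=20, contrib = 20<<7 = 2560; acc -> 2583, shift -> 14

Answer: acc=23 shift=7
acc=2583 shift=14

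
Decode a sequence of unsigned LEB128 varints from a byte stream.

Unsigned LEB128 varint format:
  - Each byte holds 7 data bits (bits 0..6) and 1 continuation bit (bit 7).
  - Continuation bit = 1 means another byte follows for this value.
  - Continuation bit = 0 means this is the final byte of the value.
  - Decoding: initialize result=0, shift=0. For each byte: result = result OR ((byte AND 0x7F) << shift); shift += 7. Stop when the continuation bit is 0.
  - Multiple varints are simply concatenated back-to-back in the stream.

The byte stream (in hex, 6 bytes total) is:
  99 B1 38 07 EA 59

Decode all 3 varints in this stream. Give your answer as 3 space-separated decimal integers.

Answer: 923801 7 11498

Derivation:
  byte[0]=0x99 cont=1 payload=0x19=25: acc |= 25<<0 -> acc=25 shift=7
  byte[1]=0xB1 cont=1 payload=0x31=49: acc |= 49<<7 -> acc=6297 shift=14
  byte[2]=0x38 cont=0 payload=0x38=56: acc |= 56<<14 -> acc=923801 shift=21 [end]
Varint 1: bytes[0:3] = 99 B1 38 -> value 923801 (3 byte(s))
  byte[3]=0x07 cont=0 payload=0x07=7: acc |= 7<<0 -> acc=7 shift=7 [end]
Varint 2: bytes[3:4] = 07 -> value 7 (1 byte(s))
  byte[4]=0xEA cont=1 payload=0x6A=106: acc |= 106<<0 -> acc=106 shift=7
  byte[5]=0x59 cont=0 payload=0x59=89: acc |= 89<<7 -> acc=11498 shift=14 [end]
Varint 3: bytes[4:6] = EA 59 -> value 11498 (2 byte(s))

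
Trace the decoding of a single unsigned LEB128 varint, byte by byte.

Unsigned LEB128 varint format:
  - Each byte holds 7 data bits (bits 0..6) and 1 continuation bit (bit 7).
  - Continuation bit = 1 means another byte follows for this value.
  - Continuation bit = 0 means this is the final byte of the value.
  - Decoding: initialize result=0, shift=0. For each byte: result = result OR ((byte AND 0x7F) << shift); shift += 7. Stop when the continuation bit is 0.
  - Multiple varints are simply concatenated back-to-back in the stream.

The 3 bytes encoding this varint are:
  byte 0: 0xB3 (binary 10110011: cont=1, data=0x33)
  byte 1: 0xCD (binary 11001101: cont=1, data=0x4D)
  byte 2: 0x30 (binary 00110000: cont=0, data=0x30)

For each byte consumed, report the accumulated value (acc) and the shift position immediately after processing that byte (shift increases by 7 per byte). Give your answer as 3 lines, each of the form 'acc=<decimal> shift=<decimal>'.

Answer: acc=51 shift=7
acc=9907 shift=14
acc=796339 shift=21

Derivation:
byte 0=0xB3: payload=0x33=51, contrib = 51<<0 = 51; acc -> 51, shift -> 7
byte 1=0xCD: payload=0x4D=77, contrib = 77<<7 = 9856; acc -> 9907, shift -> 14
byte 2=0x30: payload=0x30=48, contrib = 48<<14 = 786432; acc -> 796339, shift -> 21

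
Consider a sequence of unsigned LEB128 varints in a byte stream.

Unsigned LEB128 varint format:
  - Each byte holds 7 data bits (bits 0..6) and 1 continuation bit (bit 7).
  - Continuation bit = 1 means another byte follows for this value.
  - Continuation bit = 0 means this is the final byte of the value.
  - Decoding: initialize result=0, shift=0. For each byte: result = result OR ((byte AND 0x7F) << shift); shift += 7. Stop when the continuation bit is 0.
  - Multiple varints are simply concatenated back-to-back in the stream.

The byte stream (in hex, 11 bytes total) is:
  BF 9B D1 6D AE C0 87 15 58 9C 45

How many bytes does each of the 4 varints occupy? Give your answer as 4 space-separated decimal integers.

  byte[0]=0xBF cont=1 payload=0x3F=63: acc |= 63<<0 -> acc=63 shift=7
  byte[1]=0x9B cont=1 payload=0x1B=27: acc |= 27<<7 -> acc=3519 shift=14
  byte[2]=0xD1 cont=1 payload=0x51=81: acc |= 81<<14 -> acc=1330623 shift=21
  byte[3]=0x6D cont=0 payload=0x6D=109: acc |= 109<<21 -> acc=229920191 shift=28 [end]
Varint 1: bytes[0:4] = BF 9B D1 6D -> value 229920191 (4 byte(s))
  byte[4]=0xAE cont=1 payload=0x2E=46: acc |= 46<<0 -> acc=46 shift=7
  byte[5]=0xC0 cont=1 payload=0x40=64: acc |= 64<<7 -> acc=8238 shift=14
  byte[6]=0x87 cont=1 payload=0x07=7: acc |= 7<<14 -> acc=122926 shift=21
  byte[7]=0x15 cont=0 payload=0x15=21: acc |= 21<<21 -> acc=44163118 shift=28 [end]
Varint 2: bytes[4:8] = AE C0 87 15 -> value 44163118 (4 byte(s))
  byte[8]=0x58 cont=0 payload=0x58=88: acc |= 88<<0 -> acc=88 shift=7 [end]
Varint 3: bytes[8:9] = 58 -> value 88 (1 byte(s))
  byte[9]=0x9C cont=1 payload=0x1C=28: acc |= 28<<0 -> acc=28 shift=7
  byte[10]=0x45 cont=0 payload=0x45=69: acc |= 69<<7 -> acc=8860 shift=14 [end]
Varint 4: bytes[9:11] = 9C 45 -> value 8860 (2 byte(s))

Answer: 4 4 1 2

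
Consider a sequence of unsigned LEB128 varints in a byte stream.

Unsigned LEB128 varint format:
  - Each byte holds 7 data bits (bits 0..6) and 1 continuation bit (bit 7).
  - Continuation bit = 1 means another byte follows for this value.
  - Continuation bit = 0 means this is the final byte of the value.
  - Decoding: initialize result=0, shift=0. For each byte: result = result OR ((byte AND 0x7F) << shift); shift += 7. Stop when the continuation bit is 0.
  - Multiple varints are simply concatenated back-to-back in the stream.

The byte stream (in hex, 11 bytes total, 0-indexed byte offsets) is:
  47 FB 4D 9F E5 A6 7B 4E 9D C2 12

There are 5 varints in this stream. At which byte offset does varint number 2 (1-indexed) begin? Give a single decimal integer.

Answer: 1

Derivation:
  byte[0]=0x47 cont=0 payload=0x47=71: acc |= 71<<0 -> acc=71 shift=7 [end]
Varint 1: bytes[0:1] = 47 -> value 71 (1 byte(s))
  byte[1]=0xFB cont=1 payload=0x7B=123: acc |= 123<<0 -> acc=123 shift=7
  byte[2]=0x4D cont=0 payload=0x4D=77: acc |= 77<<7 -> acc=9979 shift=14 [end]
Varint 2: bytes[1:3] = FB 4D -> value 9979 (2 byte(s))
  byte[3]=0x9F cont=1 payload=0x1F=31: acc |= 31<<0 -> acc=31 shift=7
  byte[4]=0xE5 cont=1 payload=0x65=101: acc |= 101<<7 -> acc=12959 shift=14
  byte[5]=0xA6 cont=1 payload=0x26=38: acc |= 38<<14 -> acc=635551 shift=21
  byte[6]=0x7B cont=0 payload=0x7B=123: acc |= 123<<21 -> acc=258585247 shift=28 [end]
Varint 3: bytes[3:7] = 9F E5 A6 7B -> value 258585247 (4 byte(s))
  byte[7]=0x4E cont=0 payload=0x4E=78: acc |= 78<<0 -> acc=78 shift=7 [end]
Varint 4: bytes[7:8] = 4E -> value 78 (1 byte(s))
  byte[8]=0x9D cont=1 payload=0x1D=29: acc |= 29<<0 -> acc=29 shift=7
  byte[9]=0xC2 cont=1 payload=0x42=66: acc |= 66<<7 -> acc=8477 shift=14
  byte[10]=0x12 cont=0 payload=0x12=18: acc |= 18<<14 -> acc=303389 shift=21 [end]
Varint 5: bytes[8:11] = 9D C2 12 -> value 303389 (3 byte(s))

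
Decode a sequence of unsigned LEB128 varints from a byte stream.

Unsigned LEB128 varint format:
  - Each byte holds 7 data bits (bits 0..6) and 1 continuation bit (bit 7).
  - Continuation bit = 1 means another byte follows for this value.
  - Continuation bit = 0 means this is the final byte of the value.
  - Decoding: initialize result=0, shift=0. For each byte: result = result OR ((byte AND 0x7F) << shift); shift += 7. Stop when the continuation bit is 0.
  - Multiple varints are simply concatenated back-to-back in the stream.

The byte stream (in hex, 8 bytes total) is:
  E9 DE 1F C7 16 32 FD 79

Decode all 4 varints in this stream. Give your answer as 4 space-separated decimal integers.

Answer: 520041 2887 50 15613

Derivation:
  byte[0]=0xE9 cont=1 payload=0x69=105: acc |= 105<<0 -> acc=105 shift=7
  byte[1]=0xDE cont=1 payload=0x5E=94: acc |= 94<<7 -> acc=12137 shift=14
  byte[2]=0x1F cont=0 payload=0x1F=31: acc |= 31<<14 -> acc=520041 shift=21 [end]
Varint 1: bytes[0:3] = E9 DE 1F -> value 520041 (3 byte(s))
  byte[3]=0xC7 cont=1 payload=0x47=71: acc |= 71<<0 -> acc=71 shift=7
  byte[4]=0x16 cont=0 payload=0x16=22: acc |= 22<<7 -> acc=2887 shift=14 [end]
Varint 2: bytes[3:5] = C7 16 -> value 2887 (2 byte(s))
  byte[5]=0x32 cont=0 payload=0x32=50: acc |= 50<<0 -> acc=50 shift=7 [end]
Varint 3: bytes[5:6] = 32 -> value 50 (1 byte(s))
  byte[6]=0xFD cont=1 payload=0x7D=125: acc |= 125<<0 -> acc=125 shift=7
  byte[7]=0x79 cont=0 payload=0x79=121: acc |= 121<<7 -> acc=15613 shift=14 [end]
Varint 4: bytes[6:8] = FD 79 -> value 15613 (2 byte(s))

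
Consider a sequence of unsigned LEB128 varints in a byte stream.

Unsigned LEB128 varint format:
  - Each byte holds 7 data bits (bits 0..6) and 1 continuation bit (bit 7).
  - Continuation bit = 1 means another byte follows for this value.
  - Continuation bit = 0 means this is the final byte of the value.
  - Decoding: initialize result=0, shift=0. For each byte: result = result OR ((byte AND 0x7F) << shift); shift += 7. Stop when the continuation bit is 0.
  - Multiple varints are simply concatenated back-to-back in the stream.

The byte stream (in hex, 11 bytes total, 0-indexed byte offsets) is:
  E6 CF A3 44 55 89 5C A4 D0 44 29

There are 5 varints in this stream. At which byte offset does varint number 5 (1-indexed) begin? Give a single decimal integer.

Answer: 10

Derivation:
  byte[0]=0xE6 cont=1 payload=0x66=102: acc |= 102<<0 -> acc=102 shift=7
  byte[1]=0xCF cont=1 payload=0x4F=79: acc |= 79<<7 -> acc=10214 shift=14
  byte[2]=0xA3 cont=1 payload=0x23=35: acc |= 35<<14 -> acc=583654 shift=21
  byte[3]=0x44 cont=0 payload=0x44=68: acc |= 68<<21 -> acc=143189990 shift=28 [end]
Varint 1: bytes[0:4] = E6 CF A3 44 -> value 143189990 (4 byte(s))
  byte[4]=0x55 cont=0 payload=0x55=85: acc |= 85<<0 -> acc=85 shift=7 [end]
Varint 2: bytes[4:5] = 55 -> value 85 (1 byte(s))
  byte[5]=0x89 cont=1 payload=0x09=9: acc |= 9<<0 -> acc=9 shift=7
  byte[6]=0x5C cont=0 payload=0x5C=92: acc |= 92<<7 -> acc=11785 shift=14 [end]
Varint 3: bytes[5:7] = 89 5C -> value 11785 (2 byte(s))
  byte[7]=0xA4 cont=1 payload=0x24=36: acc |= 36<<0 -> acc=36 shift=7
  byte[8]=0xD0 cont=1 payload=0x50=80: acc |= 80<<7 -> acc=10276 shift=14
  byte[9]=0x44 cont=0 payload=0x44=68: acc |= 68<<14 -> acc=1124388 shift=21 [end]
Varint 4: bytes[7:10] = A4 D0 44 -> value 1124388 (3 byte(s))
  byte[10]=0x29 cont=0 payload=0x29=41: acc |= 41<<0 -> acc=41 shift=7 [end]
Varint 5: bytes[10:11] = 29 -> value 41 (1 byte(s))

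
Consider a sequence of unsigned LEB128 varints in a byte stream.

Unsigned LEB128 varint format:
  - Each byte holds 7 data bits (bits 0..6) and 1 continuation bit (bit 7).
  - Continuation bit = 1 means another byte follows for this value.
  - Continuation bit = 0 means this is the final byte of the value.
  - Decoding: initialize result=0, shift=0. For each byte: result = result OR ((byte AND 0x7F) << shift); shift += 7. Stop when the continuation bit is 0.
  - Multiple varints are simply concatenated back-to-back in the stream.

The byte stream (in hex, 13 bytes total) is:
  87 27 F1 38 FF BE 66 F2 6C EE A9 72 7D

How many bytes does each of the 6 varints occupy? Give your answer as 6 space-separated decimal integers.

Answer: 2 2 3 2 3 1

Derivation:
  byte[0]=0x87 cont=1 payload=0x07=7: acc |= 7<<0 -> acc=7 shift=7
  byte[1]=0x27 cont=0 payload=0x27=39: acc |= 39<<7 -> acc=4999 shift=14 [end]
Varint 1: bytes[0:2] = 87 27 -> value 4999 (2 byte(s))
  byte[2]=0xF1 cont=1 payload=0x71=113: acc |= 113<<0 -> acc=113 shift=7
  byte[3]=0x38 cont=0 payload=0x38=56: acc |= 56<<7 -> acc=7281 shift=14 [end]
Varint 2: bytes[2:4] = F1 38 -> value 7281 (2 byte(s))
  byte[4]=0xFF cont=1 payload=0x7F=127: acc |= 127<<0 -> acc=127 shift=7
  byte[5]=0xBE cont=1 payload=0x3E=62: acc |= 62<<7 -> acc=8063 shift=14
  byte[6]=0x66 cont=0 payload=0x66=102: acc |= 102<<14 -> acc=1679231 shift=21 [end]
Varint 3: bytes[4:7] = FF BE 66 -> value 1679231 (3 byte(s))
  byte[7]=0xF2 cont=1 payload=0x72=114: acc |= 114<<0 -> acc=114 shift=7
  byte[8]=0x6C cont=0 payload=0x6C=108: acc |= 108<<7 -> acc=13938 shift=14 [end]
Varint 4: bytes[7:9] = F2 6C -> value 13938 (2 byte(s))
  byte[9]=0xEE cont=1 payload=0x6E=110: acc |= 110<<0 -> acc=110 shift=7
  byte[10]=0xA9 cont=1 payload=0x29=41: acc |= 41<<7 -> acc=5358 shift=14
  byte[11]=0x72 cont=0 payload=0x72=114: acc |= 114<<14 -> acc=1873134 shift=21 [end]
Varint 5: bytes[9:12] = EE A9 72 -> value 1873134 (3 byte(s))
  byte[12]=0x7D cont=0 payload=0x7D=125: acc |= 125<<0 -> acc=125 shift=7 [end]
Varint 6: bytes[12:13] = 7D -> value 125 (1 byte(s))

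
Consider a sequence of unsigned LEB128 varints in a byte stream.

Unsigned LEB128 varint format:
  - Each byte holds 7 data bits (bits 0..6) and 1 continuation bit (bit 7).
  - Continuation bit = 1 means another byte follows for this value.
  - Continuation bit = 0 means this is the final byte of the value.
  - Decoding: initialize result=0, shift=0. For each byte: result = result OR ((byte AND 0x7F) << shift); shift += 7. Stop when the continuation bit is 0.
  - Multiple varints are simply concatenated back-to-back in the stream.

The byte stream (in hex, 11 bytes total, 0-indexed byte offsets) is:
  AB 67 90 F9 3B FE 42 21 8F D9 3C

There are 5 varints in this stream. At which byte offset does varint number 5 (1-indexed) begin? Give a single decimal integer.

Answer: 8

Derivation:
  byte[0]=0xAB cont=1 payload=0x2B=43: acc |= 43<<0 -> acc=43 shift=7
  byte[1]=0x67 cont=0 payload=0x67=103: acc |= 103<<7 -> acc=13227 shift=14 [end]
Varint 1: bytes[0:2] = AB 67 -> value 13227 (2 byte(s))
  byte[2]=0x90 cont=1 payload=0x10=16: acc |= 16<<0 -> acc=16 shift=7
  byte[3]=0xF9 cont=1 payload=0x79=121: acc |= 121<<7 -> acc=15504 shift=14
  byte[4]=0x3B cont=0 payload=0x3B=59: acc |= 59<<14 -> acc=982160 shift=21 [end]
Varint 2: bytes[2:5] = 90 F9 3B -> value 982160 (3 byte(s))
  byte[5]=0xFE cont=1 payload=0x7E=126: acc |= 126<<0 -> acc=126 shift=7
  byte[6]=0x42 cont=0 payload=0x42=66: acc |= 66<<7 -> acc=8574 shift=14 [end]
Varint 3: bytes[5:7] = FE 42 -> value 8574 (2 byte(s))
  byte[7]=0x21 cont=0 payload=0x21=33: acc |= 33<<0 -> acc=33 shift=7 [end]
Varint 4: bytes[7:8] = 21 -> value 33 (1 byte(s))
  byte[8]=0x8F cont=1 payload=0x0F=15: acc |= 15<<0 -> acc=15 shift=7
  byte[9]=0xD9 cont=1 payload=0x59=89: acc |= 89<<7 -> acc=11407 shift=14
  byte[10]=0x3C cont=0 payload=0x3C=60: acc |= 60<<14 -> acc=994447 shift=21 [end]
Varint 5: bytes[8:11] = 8F D9 3C -> value 994447 (3 byte(s))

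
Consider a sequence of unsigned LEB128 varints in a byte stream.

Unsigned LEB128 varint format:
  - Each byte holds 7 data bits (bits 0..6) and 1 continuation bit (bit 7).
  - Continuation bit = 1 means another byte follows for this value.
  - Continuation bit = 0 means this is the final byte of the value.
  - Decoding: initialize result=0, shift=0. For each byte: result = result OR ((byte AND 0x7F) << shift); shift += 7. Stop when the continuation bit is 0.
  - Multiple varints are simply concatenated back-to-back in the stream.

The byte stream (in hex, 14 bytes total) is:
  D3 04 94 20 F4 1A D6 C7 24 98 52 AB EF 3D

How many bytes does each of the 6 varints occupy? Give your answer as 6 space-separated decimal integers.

Answer: 2 2 2 3 2 3

Derivation:
  byte[0]=0xD3 cont=1 payload=0x53=83: acc |= 83<<0 -> acc=83 shift=7
  byte[1]=0x04 cont=0 payload=0x04=4: acc |= 4<<7 -> acc=595 shift=14 [end]
Varint 1: bytes[0:2] = D3 04 -> value 595 (2 byte(s))
  byte[2]=0x94 cont=1 payload=0x14=20: acc |= 20<<0 -> acc=20 shift=7
  byte[3]=0x20 cont=0 payload=0x20=32: acc |= 32<<7 -> acc=4116 shift=14 [end]
Varint 2: bytes[2:4] = 94 20 -> value 4116 (2 byte(s))
  byte[4]=0xF4 cont=1 payload=0x74=116: acc |= 116<<0 -> acc=116 shift=7
  byte[5]=0x1A cont=0 payload=0x1A=26: acc |= 26<<7 -> acc=3444 shift=14 [end]
Varint 3: bytes[4:6] = F4 1A -> value 3444 (2 byte(s))
  byte[6]=0xD6 cont=1 payload=0x56=86: acc |= 86<<0 -> acc=86 shift=7
  byte[7]=0xC7 cont=1 payload=0x47=71: acc |= 71<<7 -> acc=9174 shift=14
  byte[8]=0x24 cont=0 payload=0x24=36: acc |= 36<<14 -> acc=598998 shift=21 [end]
Varint 4: bytes[6:9] = D6 C7 24 -> value 598998 (3 byte(s))
  byte[9]=0x98 cont=1 payload=0x18=24: acc |= 24<<0 -> acc=24 shift=7
  byte[10]=0x52 cont=0 payload=0x52=82: acc |= 82<<7 -> acc=10520 shift=14 [end]
Varint 5: bytes[9:11] = 98 52 -> value 10520 (2 byte(s))
  byte[11]=0xAB cont=1 payload=0x2B=43: acc |= 43<<0 -> acc=43 shift=7
  byte[12]=0xEF cont=1 payload=0x6F=111: acc |= 111<<7 -> acc=14251 shift=14
  byte[13]=0x3D cont=0 payload=0x3D=61: acc |= 61<<14 -> acc=1013675 shift=21 [end]
Varint 6: bytes[11:14] = AB EF 3D -> value 1013675 (3 byte(s))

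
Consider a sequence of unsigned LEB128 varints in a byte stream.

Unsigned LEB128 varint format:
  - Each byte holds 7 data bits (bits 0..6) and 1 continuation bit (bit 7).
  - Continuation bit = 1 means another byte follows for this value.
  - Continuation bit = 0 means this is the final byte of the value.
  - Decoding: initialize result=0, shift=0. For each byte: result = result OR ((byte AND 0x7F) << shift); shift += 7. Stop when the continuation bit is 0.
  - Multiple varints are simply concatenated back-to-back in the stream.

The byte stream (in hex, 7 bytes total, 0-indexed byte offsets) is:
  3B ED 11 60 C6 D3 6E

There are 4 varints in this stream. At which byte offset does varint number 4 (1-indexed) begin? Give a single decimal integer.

Answer: 4

Derivation:
  byte[0]=0x3B cont=0 payload=0x3B=59: acc |= 59<<0 -> acc=59 shift=7 [end]
Varint 1: bytes[0:1] = 3B -> value 59 (1 byte(s))
  byte[1]=0xED cont=1 payload=0x6D=109: acc |= 109<<0 -> acc=109 shift=7
  byte[2]=0x11 cont=0 payload=0x11=17: acc |= 17<<7 -> acc=2285 shift=14 [end]
Varint 2: bytes[1:3] = ED 11 -> value 2285 (2 byte(s))
  byte[3]=0x60 cont=0 payload=0x60=96: acc |= 96<<0 -> acc=96 shift=7 [end]
Varint 3: bytes[3:4] = 60 -> value 96 (1 byte(s))
  byte[4]=0xC6 cont=1 payload=0x46=70: acc |= 70<<0 -> acc=70 shift=7
  byte[5]=0xD3 cont=1 payload=0x53=83: acc |= 83<<7 -> acc=10694 shift=14
  byte[6]=0x6E cont=0 payload=0x6E=110: acc |= 110<<14 -> acc=1812934 shift=21 [end]
Varint 4: bytes[4:7] = C6 D3 6E -> value 1812934 (3 byte(s))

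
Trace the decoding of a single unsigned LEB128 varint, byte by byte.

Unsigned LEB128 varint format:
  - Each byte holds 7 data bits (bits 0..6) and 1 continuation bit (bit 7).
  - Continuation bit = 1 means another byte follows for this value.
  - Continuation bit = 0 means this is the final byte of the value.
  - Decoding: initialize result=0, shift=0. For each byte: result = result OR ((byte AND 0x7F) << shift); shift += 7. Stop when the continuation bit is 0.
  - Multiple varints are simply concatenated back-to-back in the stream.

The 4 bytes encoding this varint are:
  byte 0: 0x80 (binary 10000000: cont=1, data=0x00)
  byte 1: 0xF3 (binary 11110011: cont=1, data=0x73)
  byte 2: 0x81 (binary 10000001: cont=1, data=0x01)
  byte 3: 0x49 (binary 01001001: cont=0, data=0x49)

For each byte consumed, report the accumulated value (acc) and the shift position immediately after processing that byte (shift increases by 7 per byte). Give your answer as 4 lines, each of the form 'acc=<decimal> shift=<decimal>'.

Answer: acc=0 shift=7
acc=14720 shift=14
acc=31104 shift=21
acc=153123200 shift=28

Derivation:
byte 0=0x80: payload=0x00=0, contrib = 0<<0 = 0; acc -> 0, shift -> 7
byte 1=0xF3: payload=0x73=115, contrib = 115<<7 = 14720; acc -> 14720, shift -> 14
byte 2=0x81: payload=0x01=1, contrib = 1<<14 = 16384; acc -> 31104, shift -> 21
byte 3=0x49: payload=0x49=73, contrib = 73<<21 = 153092096; acc -> 153123200, shift -> 28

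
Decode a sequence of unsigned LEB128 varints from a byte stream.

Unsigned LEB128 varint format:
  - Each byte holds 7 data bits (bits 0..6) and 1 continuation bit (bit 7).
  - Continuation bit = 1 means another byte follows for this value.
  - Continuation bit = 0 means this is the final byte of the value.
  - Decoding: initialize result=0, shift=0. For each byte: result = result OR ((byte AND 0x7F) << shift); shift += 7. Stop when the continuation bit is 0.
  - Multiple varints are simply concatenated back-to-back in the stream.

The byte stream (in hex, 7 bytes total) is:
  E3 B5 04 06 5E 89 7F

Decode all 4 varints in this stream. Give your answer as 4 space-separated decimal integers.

Answer: 72419 6 94 16265

Derivation:
  byte[0]=0xE3 cont=1 payload=0x63=99: acc |= 99<<0 -> acc=99 shift=7
  byte[1]=0xB5 cont=1 payload=0x35=53: acc |= 53<<7 -> acc=6883 shift=14
  byte[2]=0x04 cont=0 payload=0x04=4: acc |= 4<<14 -> acc=72419 shift=21 [end]
Varint 1: bytes[0:3] = E3 B5 04 -> value 72419 (3 byte(s))
  byte[3]=0x06 cont=0 payload=0x06=6: acc |= 6<<0 -> acc=6 shift=7 [end]
Varint 2: bytes[3:4] = 06 -> value 6 (1 byte(s))
  byte[4]=0x5E cont=0 payload=0x5E=94: acc |= 94<<0 -> acc=94 shift=7 [end]
Varint 3: bytes[4:5] = 5E -> value 94 (1 byte(s))
  byte[5]=0x89 cont=1 payload=0x09=9: acc |= 9<<0 -> acc=9 shift=7
  byte[6]=0x7F cont=0 payload=0x7F=127: acc |= 127<<7 -> acc=16265 shift=14 [end]
Varint 4: bytes[5:7] = 89 7F -> value 16265 (2 byte(s))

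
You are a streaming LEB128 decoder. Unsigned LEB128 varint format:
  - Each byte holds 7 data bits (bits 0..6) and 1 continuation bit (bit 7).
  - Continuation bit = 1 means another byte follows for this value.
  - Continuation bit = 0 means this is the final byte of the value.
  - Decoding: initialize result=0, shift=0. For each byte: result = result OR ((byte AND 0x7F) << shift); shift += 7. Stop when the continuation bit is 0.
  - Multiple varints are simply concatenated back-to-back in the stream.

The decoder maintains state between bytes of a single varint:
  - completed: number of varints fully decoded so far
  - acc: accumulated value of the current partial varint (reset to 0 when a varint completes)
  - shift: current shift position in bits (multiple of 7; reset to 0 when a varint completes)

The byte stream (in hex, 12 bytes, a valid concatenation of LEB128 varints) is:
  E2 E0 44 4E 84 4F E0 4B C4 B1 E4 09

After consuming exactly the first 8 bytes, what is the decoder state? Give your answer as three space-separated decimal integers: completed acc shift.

byte[0]=0xE2 cont=1 payload=0x62: acc |= 98<<0 -> completed=0 acc=98 shift=7
byte[1]=0xE0 cont=1 payload=0x60: acc |= 96<<7 -> completed=0 acc=12386 shift=14
byte[2]=0x44 cont=0 payload=0x44: varint #1 complete (value=1126498); reset -> completed=1 acc=0 shift=0
byte[3]=0x4E cont=0 payload=0x4E: varint #2 complete (value=78); reset -> completed=2 acc=0 shift=0
byte[4]=0x84 cont=1 payload=0x04: acc |= 4<<0 -> completed=2 acc=4 shift=7
byte[5]=0x4F cont=0 payload=0x4F: varint #3 complete (value=10116); reset -> completed=3 acc=0 shift=0
byte[6]=0xE0 cont=1 payload=0x60: acc |= 96<<0 -> completed=3 acc=96 shift=7
byte[7]=0x4B cont=0 payload=0x4B: varint #4 complete (value=9696); reset -> completed=4 acc=0 shift=0

Answer: 4 0 0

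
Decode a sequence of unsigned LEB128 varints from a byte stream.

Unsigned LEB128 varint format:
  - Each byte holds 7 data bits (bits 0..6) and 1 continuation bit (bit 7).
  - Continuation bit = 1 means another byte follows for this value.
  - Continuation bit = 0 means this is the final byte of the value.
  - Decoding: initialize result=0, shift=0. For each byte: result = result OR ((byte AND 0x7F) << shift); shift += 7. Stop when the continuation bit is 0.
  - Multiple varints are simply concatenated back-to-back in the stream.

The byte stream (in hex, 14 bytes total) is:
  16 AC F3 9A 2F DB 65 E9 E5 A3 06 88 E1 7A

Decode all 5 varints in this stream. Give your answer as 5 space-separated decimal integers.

Answer: 22 99006892 13019 13169385 2011272

Derivation:
  byte[0]=0x16 cont=0 payload=0x16=22: acc |= 22<<0 -> acc=22 shift=7 [end]
Varint 1: bytes[0:1] = 16 -> value 22 (1 byte(s))
  byte[1]=0xAC cont=1 payload=0x2C=44: acc |= 44<<0 -> acc=44 shift=7
  byte[2]=0xF3 cont=1 payload=0x73=115: acc |= 115<<7 -> acc=14764 shift=14
  byte[3]=0x9A cont=1 payload=0x1A=26: acc |= 26<<14 -> acc=440748 shift=21
  byte[4]=0x2F cont=0 payload=0x2F=47: acc |= 47<<21 -> acc=99006892 shift=28 [end]
Varint 2: bytes[1:5] = AC F3 9A 2F -> value 99006892 (4 byte(s))
  byte[5]=0xDB cont=1 payload=0x5B=91: acc |= 91<<0 -> acc=91 shift=7
  byte[6]=0x65 cont=0 payload=0x65=101: acc |= 101<<7 -> acc=13019 shift=14 [end]
Varint 3: bytes[5:7] = DB 65 -> value 13019 (2 byte(s))
  byte[7]=0xE9 cont=1 payload=0x69=105: acc |= 105<<0 -> acc=105 shift=7
  byte[8]=0xE5 cont=1 payload=0x65=101: acc |= 101<<7 -> acc=13033 shift=14
  byte[9]=0xA3 cont=1 payload=0x23=35: acc |= 35<<14 -> acc=586473 shift=21
  byte[10]=0x06 cont=0 payload=0x06=6: acc |= 6<<21 -> acc=13169385 shift=28 [end]
Varint 4: bytes[7:11] = E9 E5 A3 06 -> value 13169385 (4 byte(s))
  byte[11]=0x88 cont=1 payload=0x08=8: acc |= 8<<0 -> acc=8 shift=7
  byte[12]=0xE1 cont=1 payload=0x61=97: acc |= 97<<7 -> acc=12424 shift=14
  byte[13]=0x7A cont=0 payload=0x7A=122: acc |= 122<<14 -> acc=2011272 shift=21 [end]
Varint 5: bytes[11:14] = 88 E1 7A -> value 2011272 (3 byte(s))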